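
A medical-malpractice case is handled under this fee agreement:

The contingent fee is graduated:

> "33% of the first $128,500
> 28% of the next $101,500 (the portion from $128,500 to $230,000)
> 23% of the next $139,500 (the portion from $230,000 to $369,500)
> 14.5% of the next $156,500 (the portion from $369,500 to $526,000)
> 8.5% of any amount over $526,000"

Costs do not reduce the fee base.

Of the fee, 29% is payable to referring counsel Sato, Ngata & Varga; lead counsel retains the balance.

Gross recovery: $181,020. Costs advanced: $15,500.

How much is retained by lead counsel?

Fee base is the gross recovery, $181,020; costs are reimbursed separately.
First $128,500 at 33% = $42,405.00
Remaining $52,520 at 28% = $14,705.60
Fee: $42,405.00 + $14,705.60 = $57,110.60
Referral share: 29% of $57,110.60 = $16,562.07; lead counsel retains $57,110.60 − $16,562.07 = $40,548.53.

$40,548.53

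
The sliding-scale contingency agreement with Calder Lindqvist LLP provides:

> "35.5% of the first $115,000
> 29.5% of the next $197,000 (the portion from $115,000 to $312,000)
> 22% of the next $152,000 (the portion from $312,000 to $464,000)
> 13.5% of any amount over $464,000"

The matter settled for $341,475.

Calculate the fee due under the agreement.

First $115,000 at 35.5% = $40,825.00
Next $197,000 at 29.5% = $58,115.00
Remaining $29,475 at 22% = $6,484.50
Fee: $40,825.00 + $58,115.00 + $6,484.50 = $105,424.50

$105,424.50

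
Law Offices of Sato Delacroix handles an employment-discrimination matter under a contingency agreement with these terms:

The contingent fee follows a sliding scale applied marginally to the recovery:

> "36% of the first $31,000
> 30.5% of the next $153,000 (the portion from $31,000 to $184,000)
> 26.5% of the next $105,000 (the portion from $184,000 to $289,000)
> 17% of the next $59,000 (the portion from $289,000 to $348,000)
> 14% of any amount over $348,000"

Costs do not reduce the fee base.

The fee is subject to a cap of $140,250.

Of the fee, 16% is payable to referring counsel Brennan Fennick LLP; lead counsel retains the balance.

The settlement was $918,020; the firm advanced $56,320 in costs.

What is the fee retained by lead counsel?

Fee base is the gross recovery, $918,020; costs are reimbursed separately.
First $31,000 at 36% = $11,160.00
Next $153,000 at 30.5% = $46,665.00
Next $105,000 at 26.5% = $27,825.00
Next $59,000 at 17% = $10,030.00
Remaining $570,020 at 14% = $79,802.80
Fee: $11,160.00 + $46,665.00 + $27,825.00 + $10,030.00 + $79,802.80 = $175,482.80
$175,482.80 exceeds the $140,250 cap, so the fee is capped at $140,250.00.
Referral share: 16% of $140,250.00 = $22,440.00; lead counsel retains $140,250.00 − $22,440.00 = $117,810.00.

$117,810.00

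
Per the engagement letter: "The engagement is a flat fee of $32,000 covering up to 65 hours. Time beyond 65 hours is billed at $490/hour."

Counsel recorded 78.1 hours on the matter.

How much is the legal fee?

Flat fee: $32,000.00
Excess hours: 78.1 − 65 = 13.1
Overrun: 13.1 × $490 = $6,419.00
Total: $32,000.00 + $6,419.00 = $38,419.00

$38,419.00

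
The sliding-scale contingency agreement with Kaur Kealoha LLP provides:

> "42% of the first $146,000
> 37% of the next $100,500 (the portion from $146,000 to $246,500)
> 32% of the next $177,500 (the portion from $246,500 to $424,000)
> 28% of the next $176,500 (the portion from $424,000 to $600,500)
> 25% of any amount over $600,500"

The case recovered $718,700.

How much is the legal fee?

$234,275.00

First $146,000 at 42% = $61,320.00
Next $100,500 at 37% = $37,185.00
Next $177,500 at 32% = $56,800.00
Next $176,500 at 28% = $49,420.00
Remaining $118,200 at 25% = $29,550.00
Fee: $61,320.00 + $37,185.00 + $56,800.00 + $49,420.00 + $29,550.00 = $234,275.00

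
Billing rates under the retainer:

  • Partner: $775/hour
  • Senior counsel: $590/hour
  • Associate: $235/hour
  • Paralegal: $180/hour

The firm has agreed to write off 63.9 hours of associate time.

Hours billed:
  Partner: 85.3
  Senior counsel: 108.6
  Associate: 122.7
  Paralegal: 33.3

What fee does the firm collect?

Partner: 85.3 × $775 = $66,107.50
Senior counsel: 108.6 × $590 = $64,074.00
Associate: 122.7 × $235 = $28,834.50
Paralegal: 33.3 × $180 = $5,994.00
Subtotal: $165,010.00
Write-off: 63.9 × $235 = $15,016.50
Total: $165,010.00 − $15,016.50 = $149,993.50

$149,993.50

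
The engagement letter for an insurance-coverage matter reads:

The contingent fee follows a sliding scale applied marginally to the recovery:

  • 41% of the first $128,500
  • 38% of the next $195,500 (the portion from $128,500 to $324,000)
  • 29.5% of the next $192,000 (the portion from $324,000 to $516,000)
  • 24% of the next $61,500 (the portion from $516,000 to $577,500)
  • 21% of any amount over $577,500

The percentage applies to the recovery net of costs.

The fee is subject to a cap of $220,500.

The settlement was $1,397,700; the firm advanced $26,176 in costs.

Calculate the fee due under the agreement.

$220,500.00

Fee base (net of costs): $1,397,700 − $26,176 = $1,371,524
First $128,500 at 41% = $52,685.00
Next $195,500 at 38% = $74,290.00
Next $192,000 at 29.5% = $56,640.00
Next $61,500 at 24% = $14,760.00
Remaining $794,024 at 21% = $166,745.04
Fee: $52,685.00 + $74,290.00 + $56,640.00 + $14,760.00 + $166,745.04 = $365,120.04
$365,120.04 exceeds the $220,500 cap, so the fee is capped at $220,500.00.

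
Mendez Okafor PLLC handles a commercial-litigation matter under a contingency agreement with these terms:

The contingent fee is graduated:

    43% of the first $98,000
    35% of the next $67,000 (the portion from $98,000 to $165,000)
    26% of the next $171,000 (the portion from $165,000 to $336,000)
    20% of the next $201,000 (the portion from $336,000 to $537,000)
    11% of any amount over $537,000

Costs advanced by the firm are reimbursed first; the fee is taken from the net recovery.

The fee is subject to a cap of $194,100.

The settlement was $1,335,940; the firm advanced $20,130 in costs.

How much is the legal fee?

Fee base (net of costs): $1,335,940 − $20,130 = $1,315,810
First $98,000 at 43% = $42,140.00
Next $67,000 at 35% = $23,450.00
Next $171,000 at 26% = $44,460.00
Next $201,000 at 20% = $40,200.00
Remaining $778,810 at 11% = $85,669.10
Fee: $42,140.00 + $23,450.00 + $44,460.00 + $40,200.00 + $85,669.10 = $235,919.10
$235,919.10 exceeds the $194,100 cap, so the fee is capped at $194,100.00.

$194,100.00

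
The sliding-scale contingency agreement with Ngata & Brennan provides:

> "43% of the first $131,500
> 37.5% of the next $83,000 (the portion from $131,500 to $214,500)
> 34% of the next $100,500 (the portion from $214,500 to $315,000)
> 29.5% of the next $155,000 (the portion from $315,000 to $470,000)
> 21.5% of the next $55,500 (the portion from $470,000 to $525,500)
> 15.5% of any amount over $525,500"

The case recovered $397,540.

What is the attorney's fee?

$146,189.30

First $131,500 at 43% = $56,545.00
Next $83,000 at 37.5% = $31,125.00
Next $100,500 at 34% = $34,170.00
Remaining $82,540 at 29.5% = $24,349.30
Fee: $56,545.00 + $31,125.00 + $34,170.00 + $24,349.30 = $146,189.30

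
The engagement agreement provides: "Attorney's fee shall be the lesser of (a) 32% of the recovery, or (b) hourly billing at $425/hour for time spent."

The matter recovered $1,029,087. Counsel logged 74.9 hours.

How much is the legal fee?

$31,832.50

(a) 32% of $1,029,087 = $329,307.84
(b) 74.9 × $425 = $31,832.50
The lesser is (b): $31,832.50.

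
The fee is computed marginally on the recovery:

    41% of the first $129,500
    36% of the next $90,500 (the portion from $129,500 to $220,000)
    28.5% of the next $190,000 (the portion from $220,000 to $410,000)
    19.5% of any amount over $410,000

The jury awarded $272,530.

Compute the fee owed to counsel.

First $129,500 at 41% = $53,095.00
Next $90,500 at 36% = $32,580.00
Remaining $52,530 at 28.5% = $14,971.05
Fee: $53,095.00 + $32,580.00 + $14,971.05 = $100,646.05

$100,646.05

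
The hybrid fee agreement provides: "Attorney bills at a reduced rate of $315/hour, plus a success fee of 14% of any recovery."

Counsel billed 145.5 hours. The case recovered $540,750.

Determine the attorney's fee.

Hourly: 145.5 × $315 = $45,832.50
Success fee: 14% of $540,750 = $75,705.00
Total: $45,832.50 + $75,705.00 = $121,537.50

$121,537.50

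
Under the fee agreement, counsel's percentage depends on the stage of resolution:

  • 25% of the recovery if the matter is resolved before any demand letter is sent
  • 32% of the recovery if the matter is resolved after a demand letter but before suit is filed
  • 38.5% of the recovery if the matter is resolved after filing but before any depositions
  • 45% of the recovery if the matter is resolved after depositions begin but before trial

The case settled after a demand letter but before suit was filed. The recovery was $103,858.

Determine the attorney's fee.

The matter settled after a demand letter but before suit was filed, so the 32% rate applies.
$103,858 × 32% = $33,234.56

$33,234.56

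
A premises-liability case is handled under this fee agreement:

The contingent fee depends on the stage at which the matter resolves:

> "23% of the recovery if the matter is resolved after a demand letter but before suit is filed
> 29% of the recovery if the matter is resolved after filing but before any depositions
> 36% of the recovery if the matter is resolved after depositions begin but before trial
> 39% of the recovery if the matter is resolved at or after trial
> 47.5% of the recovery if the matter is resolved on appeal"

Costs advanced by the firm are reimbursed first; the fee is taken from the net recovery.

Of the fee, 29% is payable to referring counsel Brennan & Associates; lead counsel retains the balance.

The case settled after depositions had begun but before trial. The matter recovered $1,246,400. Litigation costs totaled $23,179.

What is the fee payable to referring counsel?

Fee base (net of costs): $1,246,400 − $23,179 = $1,223,221
The matter settled after depositions had begun but before trial, so the 36% rate applies.
$1,223,221 × 36% = $440,359.56
Referral share: 29% of $440,359.56 = $127,704.27; lead counsel retains $440,359.56 − $127,704.27 = $312,655.29.

$127,704.27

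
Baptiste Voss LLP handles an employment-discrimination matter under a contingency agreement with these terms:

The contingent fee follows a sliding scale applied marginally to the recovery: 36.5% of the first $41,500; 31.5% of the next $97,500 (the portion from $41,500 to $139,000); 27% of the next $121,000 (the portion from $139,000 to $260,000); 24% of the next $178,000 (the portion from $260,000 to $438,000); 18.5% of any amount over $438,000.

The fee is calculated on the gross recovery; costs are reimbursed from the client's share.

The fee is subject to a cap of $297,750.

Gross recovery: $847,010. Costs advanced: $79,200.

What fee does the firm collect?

$196,916.85

Fee base is the gross recovery, $847,010; costs are reimbursed separately.
First $41,500 at 36.5% = $15,147.50
Next $97,500 at 31.5% = $30,712.50
Next $121,000 at 27% = $32,670.00
Next $178,000 at 24% = $42,720.00
Remaining $409,010 at 18.5% = $75,666.85
Fee: $15,147.50 + $30,712.50 + $32,670.00 + $42,720.00 + $75,666.85 = $196,916.85
$196,916.85 is under the $297,750 cap.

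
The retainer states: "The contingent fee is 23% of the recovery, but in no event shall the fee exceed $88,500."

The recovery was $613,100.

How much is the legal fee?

23% of $613,100 = $141,013.00
That exceeds the $88,500 cap, so the fee is capped at $88,500.

$88,500.00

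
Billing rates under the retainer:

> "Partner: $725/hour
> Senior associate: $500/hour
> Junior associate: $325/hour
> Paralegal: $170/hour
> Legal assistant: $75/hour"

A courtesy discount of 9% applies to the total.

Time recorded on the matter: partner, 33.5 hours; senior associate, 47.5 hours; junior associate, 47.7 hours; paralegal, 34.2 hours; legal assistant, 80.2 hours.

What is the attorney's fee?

Partner: 33.5 × $725 = $24,287.50
Senior associate: 47.5 × $500 = $23,750.00
Junior associate: 47.7 × $325 = $15,502.50
Paralegal: 34.2 × $170 = $5,814.00
Legal assistant: 80.2 × $75 = $6,015.00
Subtotal: $75,369.00
Less 9% discount: −$6,783.21
Total: $75,369.00 − $6,783.21 = $68,585.79

$68,585.79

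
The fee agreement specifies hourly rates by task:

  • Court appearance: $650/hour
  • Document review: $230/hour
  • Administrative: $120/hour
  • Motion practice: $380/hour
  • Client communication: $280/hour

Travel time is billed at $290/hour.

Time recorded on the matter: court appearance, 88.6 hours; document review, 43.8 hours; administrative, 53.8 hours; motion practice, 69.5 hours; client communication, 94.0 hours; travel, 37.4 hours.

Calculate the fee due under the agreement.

$137,696.00

Court appearance: 88.6 × $650 = $57,590.00
Document review: 43.8 × $230 = $10,074.00
Administrative: 53.8 × $120 = $6,456.00
Motion practice: 69.5 × $380 = $26,410.00
Client communication: 94.0 × $280 = $26,320.00
Subtotal: $57,590.00 + $10,074.00 + $6,456.00 + $26,410.00 + $26,320.00 = $126,850.00
Travel: 37.4 × $290 = $10,846.00
Total: $126,850.00 + $10,846.00 = $137,696.00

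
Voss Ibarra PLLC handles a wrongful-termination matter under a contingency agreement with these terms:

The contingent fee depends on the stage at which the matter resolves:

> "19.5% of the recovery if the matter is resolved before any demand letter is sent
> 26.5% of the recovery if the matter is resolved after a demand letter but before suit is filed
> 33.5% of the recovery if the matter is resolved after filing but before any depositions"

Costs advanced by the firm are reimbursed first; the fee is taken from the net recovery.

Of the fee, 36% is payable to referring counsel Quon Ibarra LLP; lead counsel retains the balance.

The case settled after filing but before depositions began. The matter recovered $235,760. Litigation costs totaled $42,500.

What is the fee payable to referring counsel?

$23,307.16

Fee base (net of costs): $235,760 − $42,500 = $193,260
The matter settled after filing but before depositions began, so the 33.5% rate applies.
$193,260 × 33.5% = $64,742.10
Referral share: 36% of $64,742.10 = $23,307.16; lead counsel retains $64,742.10 − $23,307.16 = $41,434.94.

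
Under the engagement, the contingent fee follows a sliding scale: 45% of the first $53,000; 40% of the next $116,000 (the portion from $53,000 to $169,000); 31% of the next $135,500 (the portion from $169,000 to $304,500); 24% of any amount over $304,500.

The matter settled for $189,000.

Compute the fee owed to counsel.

$76,450.00

First $53,000 at 45% = $23,850.00
Next $116,000 at 40% = $46,400.00
Remaining $20,000 at 31% = $6,200.00
Fee: $23,850.00 + $46,400.00 + $6,200.00 = $76,450.00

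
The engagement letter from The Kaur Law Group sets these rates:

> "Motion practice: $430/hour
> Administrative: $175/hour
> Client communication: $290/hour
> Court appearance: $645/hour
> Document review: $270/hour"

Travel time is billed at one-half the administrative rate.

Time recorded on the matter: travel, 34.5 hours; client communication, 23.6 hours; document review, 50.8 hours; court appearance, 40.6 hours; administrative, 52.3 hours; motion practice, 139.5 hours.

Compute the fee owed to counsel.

Motion practice: 139.5 × $430 = $59,985.00
Administrative: 52.3 × $175 = $9,152.50
Client communication: 23.6 × $290 = $6,844.00
Court appearance: 40.6 × $645 = $26,187.00
Document review: 50.8 × $270 = $13,716.00
Subtotal: $59,985.00 + $9,152.50 + $6,844.00 + $26,187.00 + $13,716.00 = $115,884.50
Travel: 34.5 × ($175 ÷ 2) = 34.5 × $87.50 = $3,018.75
Total: $115,884.50 + $3,018.75 = $118,903.25

$118,903.25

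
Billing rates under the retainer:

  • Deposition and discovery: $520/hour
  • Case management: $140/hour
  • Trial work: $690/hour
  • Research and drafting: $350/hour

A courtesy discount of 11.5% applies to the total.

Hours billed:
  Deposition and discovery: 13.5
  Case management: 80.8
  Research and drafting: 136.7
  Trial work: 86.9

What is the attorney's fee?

$111,632.13

Deposition and discovery: 13.5 × $520 = $7,020.00
Case management: 80.8 × $140 = $11,312.00
Trial work: 86.9 × $690 = $59,961.00
Research and drafting: 136.7 × $350 = $47,845.00
Subtotal: $126,138.00
Less 11.5% discount: −$14,505.87
Total: $126,138.00 − $14,505.87 = $111,632.13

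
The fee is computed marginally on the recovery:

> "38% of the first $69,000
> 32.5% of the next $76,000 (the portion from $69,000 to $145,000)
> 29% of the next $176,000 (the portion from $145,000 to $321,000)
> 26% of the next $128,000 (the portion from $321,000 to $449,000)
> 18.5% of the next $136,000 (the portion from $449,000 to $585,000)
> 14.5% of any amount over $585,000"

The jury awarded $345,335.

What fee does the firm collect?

$108,287.10

First $69,000 at 38% = $26,220.00
Next $76,000 at 32.5% = $24,700.00
Next $176,000 at 29% = $51,040.00
Remaining $24,335 at 26% = $6,327.10
Fee: $26,220.00 + $24,700.00 + $51,040.00 + $6,327.10 = $108,287.10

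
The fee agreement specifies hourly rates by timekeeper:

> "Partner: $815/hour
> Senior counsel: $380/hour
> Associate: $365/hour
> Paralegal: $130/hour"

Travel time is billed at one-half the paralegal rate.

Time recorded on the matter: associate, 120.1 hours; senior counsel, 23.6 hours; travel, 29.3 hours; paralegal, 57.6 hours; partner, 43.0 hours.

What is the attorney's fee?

Partner: 43.0 × $815 = $35,045.00
Senior counsel: 23.6 × $380 = $8,968.00
Associate: 120.1 × $365 = $43,836.50
Paralegal: 57.6 × $130 = $7,488.00
Subtotal: $35,045.00 + $8,968.00 + $43,836.50 + $7,488.00 = $95,337.50
Travel: 29.3 × ($130 ÷ 2) = 29.3 × $65.00 = $1,904.50
Total: $95,337.50 + $1,904.50 = $97,242.00

$97,242.00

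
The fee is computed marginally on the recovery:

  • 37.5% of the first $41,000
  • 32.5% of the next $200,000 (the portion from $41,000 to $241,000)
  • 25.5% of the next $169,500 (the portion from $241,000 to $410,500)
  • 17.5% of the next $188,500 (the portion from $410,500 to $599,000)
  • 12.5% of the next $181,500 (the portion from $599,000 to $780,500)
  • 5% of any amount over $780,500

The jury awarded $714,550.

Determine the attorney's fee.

First $41,000 at 37.5% = $15,375.00
Next $200,000 at 32.5% = $65,000.00
Next $169,500 at 25.5% = $43,222.50
Next $188,500 at 17.5% = $32,987.50
Remaining $115,550 at 12.5% = $14,443.75
Fee: $15,375.00 + $65,000.00 + $43,222.50 + $32,987.50 + $14,443.75 = $171,028.75

$171,028.75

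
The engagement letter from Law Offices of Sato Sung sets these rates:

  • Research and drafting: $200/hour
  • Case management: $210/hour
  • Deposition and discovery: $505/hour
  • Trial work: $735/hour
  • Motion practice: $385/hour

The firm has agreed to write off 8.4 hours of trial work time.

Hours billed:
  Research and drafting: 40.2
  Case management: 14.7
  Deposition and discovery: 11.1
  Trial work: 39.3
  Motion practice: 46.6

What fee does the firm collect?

$57,385.00

Research and drafting: 40.2 × $200 = $8,040.00
Case management: 14.7 × $210 = $3,087.00
Deposition and discovery: 11.1 × $505 = $5,605.50
Trial work: 39.3 × $735 = $28,885.50
Motion practice: 46.6 × $385 = $17,941.00
Subtotal: $63,559.00
Write-off: 8.4 × $735 = $6,174.00
Total: $63,559.00 − $6,174.00 = $57,385.00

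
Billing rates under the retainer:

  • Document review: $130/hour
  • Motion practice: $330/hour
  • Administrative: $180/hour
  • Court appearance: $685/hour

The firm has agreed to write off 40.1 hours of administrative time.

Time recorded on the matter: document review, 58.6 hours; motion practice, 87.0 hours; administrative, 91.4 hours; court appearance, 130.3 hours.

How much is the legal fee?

$134,817.50

Document review: 58.6 × $130 = $7,618.00
Motion practice: 87.0 × $330 = $28,710.00
Administrative: 91.4 × $180 = $16,452.00
Court appearance: 130.3 × $685 = $89,255.50
Subtotal: $142,035.50
Write-off: 40.1 × $180 = $7,218.00
Total: $142,035.50 − $7,218.00 = $134,817.50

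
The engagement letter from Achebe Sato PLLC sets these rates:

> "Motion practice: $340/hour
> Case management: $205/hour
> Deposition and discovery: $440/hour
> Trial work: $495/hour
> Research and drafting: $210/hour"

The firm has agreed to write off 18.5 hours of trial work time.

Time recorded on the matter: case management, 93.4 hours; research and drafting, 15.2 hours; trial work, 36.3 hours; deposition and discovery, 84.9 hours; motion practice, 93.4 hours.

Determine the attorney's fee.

$100,262.00

Motion practice: 93.4 × $340 = $31,756.00
Case management: 93.4 × $205 = $19,147.00
Deposition and discovery: 84.9 × $440 = $37,356.00
Trial work: 36.3 × $495 = $17,968.50
Research and drafting: 15.2 × $210 = $3,192.00
Subtotal: $109,419.50
Write-off: 18.5 × $495 = $9,157.50
Total: $109,419.50 − $9,157.50 = $100,262.00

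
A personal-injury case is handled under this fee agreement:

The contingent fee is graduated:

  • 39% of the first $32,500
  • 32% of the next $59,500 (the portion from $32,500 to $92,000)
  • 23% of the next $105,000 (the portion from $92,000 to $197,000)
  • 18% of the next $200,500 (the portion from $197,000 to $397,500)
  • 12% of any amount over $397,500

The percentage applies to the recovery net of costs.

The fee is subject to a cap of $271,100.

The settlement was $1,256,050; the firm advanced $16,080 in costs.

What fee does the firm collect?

Fee base (net of costs): $1,256,050 − $16,080 = $1,239,970
First $32,500 at 39% = $12,675.00
Next $59,500 at 32% = $19,040.00
Next $105,000 at 23% = $24,150.00
Next $200,500 at 18% = $36,090.00
Remaining $842,470 at 12% = $101,096.40
Fee: $12,675.00 + $19,040.00 + $24,150.00 + $36,090.00 + $101,096.40 = $193,051.40
$193,051.40 is under the $271,100 cap.

$193,051.40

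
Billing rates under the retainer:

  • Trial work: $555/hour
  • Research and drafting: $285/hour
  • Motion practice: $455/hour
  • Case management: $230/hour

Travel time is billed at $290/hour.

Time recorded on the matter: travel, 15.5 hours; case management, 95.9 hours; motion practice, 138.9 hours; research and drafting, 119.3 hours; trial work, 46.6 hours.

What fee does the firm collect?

$149,615.00

Trial work: 46.6 × $555 = $25,863.00
Research and drafting: 119.3 × $285 = $34,000.50
Motion practice: 138.9 × $455 = $63,199.50
Case management: 95.9 × $230 = $22,057.00
Subtotal: $25,863.00 + $34,000.50 + $63,199.50 + $22,057.00 = $145,120.00
Travel: 15.5 × $290 = $4,495.00
Total: $145,120.00 + $4,495.00 = $149,615.00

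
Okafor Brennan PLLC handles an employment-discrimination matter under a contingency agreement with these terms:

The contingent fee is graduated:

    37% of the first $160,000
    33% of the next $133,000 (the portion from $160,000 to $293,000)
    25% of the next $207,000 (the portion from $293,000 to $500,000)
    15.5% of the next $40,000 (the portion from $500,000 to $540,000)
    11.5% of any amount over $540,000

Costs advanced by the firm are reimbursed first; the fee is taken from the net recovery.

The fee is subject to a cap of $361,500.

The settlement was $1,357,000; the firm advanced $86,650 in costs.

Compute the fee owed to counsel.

Fee base (net of costs): $1,357,000 − $86,650 = $1,270,350
First $160,000 at 37% = $59,200.00
Next $133,000 at 33% = $43,890.00
Next $207,000 at 25% = $51,750.00
Next $40,000 at 15.5% = $6,200.00
Remaining $730,350 at 11.5% = $83,990.25
Fee: $59,200.00 + $43,890.00 + $51,750.00 + $6,200.00 + $83,990.25 = $245,030.25
$245,030.25 is under the $361,500 cap.

$245,030.25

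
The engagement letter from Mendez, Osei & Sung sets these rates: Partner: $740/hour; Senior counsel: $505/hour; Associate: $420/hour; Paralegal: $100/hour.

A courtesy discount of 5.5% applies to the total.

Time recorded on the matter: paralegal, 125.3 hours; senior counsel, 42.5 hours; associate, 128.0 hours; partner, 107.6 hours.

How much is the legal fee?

Partner: 107.6 × $740 = $79,624.00
Senior counsel: 42.5 × $505 = $21,462.50
Associate: 128.0 × $420 = $53,760.00
Paralegal: 125.3 × $100 = $12,530.00
Subtotal: $167,376.50
Less 5.5% discount: −$9,205.71
Total: $167,376.50 − $9,205.71 = $158,170.79

$158,170.79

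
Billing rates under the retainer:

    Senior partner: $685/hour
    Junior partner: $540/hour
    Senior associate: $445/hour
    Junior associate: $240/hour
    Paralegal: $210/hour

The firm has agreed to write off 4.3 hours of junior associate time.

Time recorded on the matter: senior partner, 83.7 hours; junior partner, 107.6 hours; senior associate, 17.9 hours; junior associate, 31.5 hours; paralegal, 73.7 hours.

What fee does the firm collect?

Senior partner: 83.7 × $685 = $57,334.50
Junior partner: 107.6 × $540 = $58,104.00
Senior associate: 17.9 × $445 = $7,965.50
Junior associate: 31.5 × $240 = $7,560.00
Paralegal: 73.7 × $210 = $15,477.00
Subtotal: $146,441.00
Write-off: 4.3 × $240 = $1,032.00
Total: $146,441.00 − $1,032.00 = $145,409.00

$145,409.00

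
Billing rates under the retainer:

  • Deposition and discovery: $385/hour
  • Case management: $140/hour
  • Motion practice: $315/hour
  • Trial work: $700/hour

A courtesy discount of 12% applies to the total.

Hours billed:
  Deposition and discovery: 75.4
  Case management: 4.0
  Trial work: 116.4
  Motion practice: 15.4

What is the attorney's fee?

Deposition and discovery: 75.4 × $385 = $29,029.00
Case management: 4.0 × $140 = $560.00
Motion practice: 15.4 × $315 = $4,851.00
Trial work: 116.4 × $700 = $81,480.00
Subtotal: $115,920.00
Less 12% discount: −$13,910.40
Total: $115,920.00 − $13,910.40 = $102,009.60

$102,009.60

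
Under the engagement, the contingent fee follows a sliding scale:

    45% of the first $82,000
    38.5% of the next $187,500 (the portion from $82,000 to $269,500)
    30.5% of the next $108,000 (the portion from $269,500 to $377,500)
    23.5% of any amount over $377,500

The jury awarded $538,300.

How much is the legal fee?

$179,815.50

First $82,000 at 45% = $36,900.00
Next $187,500 at 38.5% = $72,187.50
Next $108,000 at 30.5% = $32,940.00
Remaining $160,800 at 23.5% = $37,788.00
Fee: $36,900.00 + $72,187.50 + $32,940.00 + $37,788.00 = $179,815.50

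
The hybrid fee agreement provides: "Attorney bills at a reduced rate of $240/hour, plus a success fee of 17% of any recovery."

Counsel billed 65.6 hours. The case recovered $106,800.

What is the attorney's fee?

Hourly: 65.6 × $240 = $15,744.00
Success fee: 17% of $106,800 = $18,156.00
Total: $15,744.00 + $18,156.00 = $33,900.00

$33,900.00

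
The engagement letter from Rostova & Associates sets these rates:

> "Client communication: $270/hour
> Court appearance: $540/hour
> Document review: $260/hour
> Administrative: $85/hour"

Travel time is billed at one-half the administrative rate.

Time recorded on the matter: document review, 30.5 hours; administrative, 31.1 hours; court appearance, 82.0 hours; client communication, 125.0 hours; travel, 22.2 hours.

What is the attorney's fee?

Client communication: 125.0 × $270 = $33,750.00
Court appearance: 82.0 × $540 = $44,280.00
Document review: 30.5 × $260 = $7,930.00
Administrative: 31.1 × $85 = $2,643.50
Subtotal: $33,750.00 + $44,280.00 + $7,930.00 + $2,643.50 = $88,603.50
Travel: 22.2 × ($85 ÷ 2) = 22.2 × $42.50 = $943.50
Total: $88,603.50 + $943.50 = $89,547.00

$89,547.00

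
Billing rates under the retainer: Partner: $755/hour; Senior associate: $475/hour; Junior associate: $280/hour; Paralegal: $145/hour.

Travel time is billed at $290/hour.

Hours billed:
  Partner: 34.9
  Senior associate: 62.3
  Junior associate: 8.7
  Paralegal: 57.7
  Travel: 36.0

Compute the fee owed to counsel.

Partner: 34.9 × $755 = $26,349.50
Senior associate: 62.3 × $475 = $29,592.50
Junior associate: 8.7 × $280 = $2,436.00
Paralegal: 57.7 × $145 = $8,366.50
Subtotal: $26,349.50 + $29,592.50 + $2,436.00 + $8,366.50 = $66,744.50
Travel: 36.0 × $290 = $10,440.00
Total: $66,744.50 + $10,440.00 = $77,184.50

$77,184.50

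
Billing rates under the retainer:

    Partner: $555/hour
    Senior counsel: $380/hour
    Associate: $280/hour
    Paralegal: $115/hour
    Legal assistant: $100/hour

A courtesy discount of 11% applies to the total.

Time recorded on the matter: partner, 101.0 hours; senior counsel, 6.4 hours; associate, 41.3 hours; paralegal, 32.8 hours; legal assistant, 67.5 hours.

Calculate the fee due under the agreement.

$71,709.97

Partner: 101.0 × $555 = $56,055.00
Senior counsel: 6.4 × $380 = $2,432.00
Associate: 41.3 × $280 = $11,564.00
Paralegal: 32.8 × $115 = $3,772.00
Legal assistant: 67.5 × $100 = $6,750.00
Subtotal: $80,573.00
Less 11% discount: −$8,863.03
Total: $80,573.00 − $8,863.03 = $71,709.97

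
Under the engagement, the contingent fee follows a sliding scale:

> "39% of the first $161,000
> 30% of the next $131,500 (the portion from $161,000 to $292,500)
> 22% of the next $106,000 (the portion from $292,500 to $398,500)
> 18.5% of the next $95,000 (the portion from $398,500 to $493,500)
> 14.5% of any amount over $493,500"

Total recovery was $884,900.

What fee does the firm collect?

$199,888.00

First $161,000 at 39% = $62,790.00
Next $131,500 at 30% = $39,450.00
Next $106,000 at 22% = $23,320.00
Next $95,000 at 18.5% = $17,575.00
Remaining $391,400 at 14.5% = $56,753.00
Fee: $62,790.00 + $39,450.00 + $23,320.00 + $17,575.00 + $56,753.00 = $199,888.00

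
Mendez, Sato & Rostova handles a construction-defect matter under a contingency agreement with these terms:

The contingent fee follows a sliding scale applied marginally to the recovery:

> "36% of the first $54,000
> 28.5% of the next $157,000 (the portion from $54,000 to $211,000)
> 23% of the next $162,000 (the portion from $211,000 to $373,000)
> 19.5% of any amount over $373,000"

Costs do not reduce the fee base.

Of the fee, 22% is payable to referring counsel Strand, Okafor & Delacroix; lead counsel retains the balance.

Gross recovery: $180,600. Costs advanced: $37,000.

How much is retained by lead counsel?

Fee base is the gross recovery, $180,600; costs are reimbursed separately.
First $54,000 at 36% = $19,440.00
Remaining $126,600 at 28.5% = $36,081.00
Fee: $19,440.00 + $36,081.00 = $55,521.00
Referral share: 22% of $55,521.00 = $12,214.62; lead counsel retains $55,521.00 − $12,214.62 = $43,306.38.

$43,306.38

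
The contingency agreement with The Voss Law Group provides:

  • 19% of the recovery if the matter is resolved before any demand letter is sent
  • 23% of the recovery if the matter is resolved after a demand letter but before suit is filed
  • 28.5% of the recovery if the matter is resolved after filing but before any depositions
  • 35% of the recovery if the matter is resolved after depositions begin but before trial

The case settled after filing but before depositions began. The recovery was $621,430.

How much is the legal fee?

The matter settled after filing but before depositions began, so the 28.5% rate applies.
$621,430 × 28.5% = $177,107.55

$177,107.55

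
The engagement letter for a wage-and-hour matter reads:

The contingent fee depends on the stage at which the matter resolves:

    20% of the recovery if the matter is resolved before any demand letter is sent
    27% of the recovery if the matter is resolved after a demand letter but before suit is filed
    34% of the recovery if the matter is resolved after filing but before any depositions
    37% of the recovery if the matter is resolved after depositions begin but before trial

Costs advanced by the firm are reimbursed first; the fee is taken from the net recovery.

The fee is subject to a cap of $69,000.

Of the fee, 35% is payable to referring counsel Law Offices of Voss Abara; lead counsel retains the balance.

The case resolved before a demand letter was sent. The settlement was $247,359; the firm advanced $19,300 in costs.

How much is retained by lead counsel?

$29,647.67

Fee base (net of costs): $247,359 − $19,300 = $228,059
The matter resolved before a demand letter was sent, so the 20% rate applies.
$228,059 × 20% = $45,611.80
$45,611.80 is under the $69,000 cap.
Referral share: 35% of $45,611.80 = $15,964.13; lead counsel retains $45,611.80 − $15,964.13 = $29,647.67.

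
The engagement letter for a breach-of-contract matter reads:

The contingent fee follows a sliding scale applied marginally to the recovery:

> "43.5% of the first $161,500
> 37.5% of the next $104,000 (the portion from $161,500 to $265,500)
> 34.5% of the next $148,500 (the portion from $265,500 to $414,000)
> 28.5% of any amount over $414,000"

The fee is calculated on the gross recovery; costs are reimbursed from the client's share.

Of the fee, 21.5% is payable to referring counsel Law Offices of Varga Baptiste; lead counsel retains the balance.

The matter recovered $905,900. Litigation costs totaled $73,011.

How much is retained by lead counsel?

$236,031.05

Fee base is the gross recovery, $905,900; costs are reimbursed separately.
First $161,500 at 43.5% = $70,252.50
Next $104,000 at 37.5% = $39,000.00
Next $148,500 at 34.5% = $51,232.50
Remaining $491,900 at 28.5% = $140,191.50
Fee: $70,252.50 + $39,000.00 + $51,232.50 + $140,191.50 = $300,676.50
Referral share: 21.5% of $300,676.50 = $64,645.45; lead counsel retains $300,676.50 − $64,645.45 = $236,031.05.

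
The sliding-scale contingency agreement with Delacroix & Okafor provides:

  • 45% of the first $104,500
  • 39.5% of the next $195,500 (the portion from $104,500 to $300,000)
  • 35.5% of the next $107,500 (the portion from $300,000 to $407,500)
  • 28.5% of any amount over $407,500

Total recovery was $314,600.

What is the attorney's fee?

First $104,500 at 45% = $47,025.00
Next $195,500 at 39.5% = $77,222.50
Remaining $14,600 at 35.5% = $5,183.00
Fee: $47,025.00 + $77,222.50 + $5,183.00 = $129,430.50

$129,430.50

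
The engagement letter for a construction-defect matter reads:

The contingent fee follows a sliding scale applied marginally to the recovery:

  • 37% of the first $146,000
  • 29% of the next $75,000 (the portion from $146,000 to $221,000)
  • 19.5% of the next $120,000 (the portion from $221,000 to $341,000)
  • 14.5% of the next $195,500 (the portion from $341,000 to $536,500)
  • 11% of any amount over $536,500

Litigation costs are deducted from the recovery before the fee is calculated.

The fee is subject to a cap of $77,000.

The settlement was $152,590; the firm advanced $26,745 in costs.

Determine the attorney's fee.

Fee base (net of costs): $152,590 − $26,745 = $125,845
First $125,845 at 37% = $46,562.65
$46,562.65 is under the $77,000 cap.

$46,562.65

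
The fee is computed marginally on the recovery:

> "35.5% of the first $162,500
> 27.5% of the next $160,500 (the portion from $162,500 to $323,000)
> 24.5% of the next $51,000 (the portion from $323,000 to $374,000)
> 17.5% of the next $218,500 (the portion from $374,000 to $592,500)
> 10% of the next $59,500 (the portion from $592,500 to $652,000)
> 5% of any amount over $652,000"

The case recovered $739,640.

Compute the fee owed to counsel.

$162,889.50

First $162,500 at 35.5% = $57,687.50
Next $160,500 at 27.5% = $44,137.50
Next $51,000 at 24.5% = $12,495.00
Next $218,500 at 17.5% = $38,237.50
Next $59,500 at 10% = $5,950.00
Remaining $87,640 at 5% = $4,382.00
Fee: $57,687.50 + $44,137.50 + $12,495.00 + $38,237.50 + $5,950.00 + $4,382.00 = $162,889.50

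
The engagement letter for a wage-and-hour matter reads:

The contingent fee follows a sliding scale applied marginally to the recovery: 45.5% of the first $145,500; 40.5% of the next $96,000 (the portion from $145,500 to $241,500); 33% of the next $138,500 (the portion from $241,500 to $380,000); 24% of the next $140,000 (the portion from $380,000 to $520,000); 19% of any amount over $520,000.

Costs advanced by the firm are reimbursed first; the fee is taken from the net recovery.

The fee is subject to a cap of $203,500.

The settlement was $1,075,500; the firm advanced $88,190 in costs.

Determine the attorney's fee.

Fee base (net of costs): $1,075,500 − $88,190 = $987,310
First $145,500 at 45.5% = $66,202.50
Next $96,000 at 40.5% = $38,880.00
Next $138,500 at 33% = $45,705.00
Next $140,000 at 24% = $33,600.00
Remaining $467,310 at 19% = $88,788.90
Fee: $66,202.50 + $38,880.00 + $45,705.00 + $33,600.00 + $88,788.90 = $273,176.40
$273,176.40 exceeds the $203,500 cap, so the fee is capped at $203,500.00.

$203,500.00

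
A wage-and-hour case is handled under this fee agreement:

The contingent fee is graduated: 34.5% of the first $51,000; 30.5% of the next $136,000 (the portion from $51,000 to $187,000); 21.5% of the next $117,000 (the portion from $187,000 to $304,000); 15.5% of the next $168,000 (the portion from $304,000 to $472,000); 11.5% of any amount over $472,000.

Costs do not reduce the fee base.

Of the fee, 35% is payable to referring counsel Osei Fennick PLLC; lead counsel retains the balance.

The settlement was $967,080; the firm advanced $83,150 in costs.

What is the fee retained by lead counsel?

$108,682.73

Fee base is the gross recovery, $967,080; costs are reimbursed separately.
First $51,000 at 34.5% = $17,595.00
Next $136,000 at 30.5% = $41,480.00
Next $117,000 at 21.5% = $25,155.00
Next $168,000 at 15.5% = $26,040.00
Remaining $495,080 at 11.5% = $56,934.20
Fee: $17,595.00 + $41,480.00 + $25,155.00 + $26,040.00 + $56,934.20 = $167,204.20
Referral share: 35% of $167,204.20 = $58,521.47; lead counsel retains $167,204.20 − $58,521.47 = $108,682.73.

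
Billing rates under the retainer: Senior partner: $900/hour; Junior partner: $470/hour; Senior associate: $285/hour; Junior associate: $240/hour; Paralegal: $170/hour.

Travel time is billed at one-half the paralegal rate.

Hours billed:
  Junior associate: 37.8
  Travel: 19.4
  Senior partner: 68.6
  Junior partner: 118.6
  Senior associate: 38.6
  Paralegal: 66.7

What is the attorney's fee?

$150,543.00

Senior partner: 68.6 × $900 = $61,740.00
Junior partner: 118.6 × $470 = $55,742.00
Senior associate: 38.6 × $285 = $11,001.00
Junior associate: 37.8 × $240 = $9,072.00
Paralegal: 66.7 × $170 = $11,339.00
Subtotal: $61,740.00 + $55,742.00 + $11,001.00 + $9,072.00 + $11,339.00 = $148,894.00
Travel: 19.4 × ($170 ÷ 2) = 19.4 × $85.00 = $1,649.00
Total: $148,894.00 + $1,649.00 = $150,543.00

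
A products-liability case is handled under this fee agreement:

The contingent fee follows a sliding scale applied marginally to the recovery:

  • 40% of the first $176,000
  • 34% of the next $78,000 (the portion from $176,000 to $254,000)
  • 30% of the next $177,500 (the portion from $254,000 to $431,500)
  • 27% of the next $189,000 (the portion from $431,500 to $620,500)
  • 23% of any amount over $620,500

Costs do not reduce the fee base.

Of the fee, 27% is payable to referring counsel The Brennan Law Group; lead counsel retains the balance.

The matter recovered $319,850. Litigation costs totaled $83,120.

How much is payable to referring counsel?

$31,502.25

Fee base is the gross recovery, $319,850; costs are reimbursed separately.
First $176,000 at 40% = $70,400.00
Next $78,000 at 34% = $26,520.00
Remaining $65,850 at 30% = $19,755.00
Fee: $70,400.00 + $26,520.00 + $19,755.00 = $116,675.00
Referral share: 27% of $116,675.00 = $31,502.25; lead counsel retains $116,675.00 − $31,502.25 = $85,172.75.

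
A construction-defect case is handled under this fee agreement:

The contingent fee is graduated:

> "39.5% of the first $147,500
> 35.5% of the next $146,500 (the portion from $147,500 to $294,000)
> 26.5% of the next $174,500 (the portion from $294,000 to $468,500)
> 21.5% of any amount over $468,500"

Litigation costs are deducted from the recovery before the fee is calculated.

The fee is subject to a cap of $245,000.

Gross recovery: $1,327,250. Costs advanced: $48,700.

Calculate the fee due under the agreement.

$245,000.00

Fee base (net of costs): $1,327,250 − $48,700 = $1,278,550
First $147,500 at 39.5% = $58,262.50
Next $146,500 at 35.5% = $52,007.50
Next $174,500 at 26.5% = $46,242.50
Remaining $810,050 at 21.5% = $174,160.75
Fee: $58,262.50 + $52,007.50 + $46,242.50 + $174,160.75 = $330,673.25
$330,673.25 exceeds the $245,000 cap, so the fee is capped at $245,000.00.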